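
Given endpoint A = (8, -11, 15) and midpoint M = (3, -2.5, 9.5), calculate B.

B = 2M - A
  = (2·3 - 8, 2·(-2.5) - (-11), 2·9.5 - 15)
  = (6 - 8, -5 + 11, 19 - 15)
  = (-2, 6, 4)

(-2, 6, 4)


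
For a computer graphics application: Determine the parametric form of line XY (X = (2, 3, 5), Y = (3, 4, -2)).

Direction vector d = Y - X = (3 - 2, 4 - 3, -2 - 5) = (1, 1, -7)
Parametric form r = X + t·d:
x = 2 + t, y = 3 + t, z = 5 - 7t

x = 2 + t, y = 3 + t, z = 5 - 7t


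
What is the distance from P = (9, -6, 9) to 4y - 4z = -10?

distance = |a·x₀ + b·y₀ + c·z₀ - d| / √(a² + b² + c²)
  = |0·9 + 4·(-6) + (-4)·9 - (-10)| / √(0² + 4² + (-4)²)
  = |0 - 24 - 36 + 10| / √(0 + 16 + 16)
  = |-50| / √32
  = 50 / 5.657
  ≈ 8.839

8.839


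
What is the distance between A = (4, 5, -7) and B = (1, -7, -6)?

d = √[(x₂-x₁)² + (y₂-y₁)² + (z₂-z₁)²]
  = √[(-3)² + (-12)² + 1²]
  = √[9 + 144 + 1]
  = √154
  ≈ 12.41

12.41


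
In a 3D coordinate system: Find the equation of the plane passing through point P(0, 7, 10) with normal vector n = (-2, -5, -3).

The plane through P with normal n = (a, b, c) satisfies n·(r - P) = 0,
i.e. ax + by + cz = a·x₀ + b·y₀ + c·z₀.
d = (-2)·0 + (-5)·7 + (-3)·10
  = 0 - 35 - 30
  = -65
Equation: -2x - 5y - 3z = -65

-2x - 5y - 3z = -65


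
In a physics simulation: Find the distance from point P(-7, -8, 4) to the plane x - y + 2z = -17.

distance = |a·x₀ + b·y₀ + c·z₀ - d| / √(a² + b² + c²)
  = |1·(-7) + (-1)·(-8) + 2·4 - (-17)| / √(1² + (-1)² + 2²)
  = |-7 + 8 + 8 + 17| / √(1 + 1 + 4)
  = |26| / √6
  = 26 / 2.449
  ≈ 10.61

10.61


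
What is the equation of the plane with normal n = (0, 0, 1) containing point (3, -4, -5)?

The plane through P with normal n = (a, b, c) satisfies n·(r - P) = 0,
i.e. ax + by + cz = a·x₀ + b·y₀ + c·z₀.
d = 0·3 + 0·(-4) + 1·(-5)
  = 0 + 0 - 5
  = -5
Equation: z = -5

z = -5


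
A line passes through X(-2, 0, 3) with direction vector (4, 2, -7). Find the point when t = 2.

P(t) = X + t·d
  = (-2 + 4·2, 0 + 2·2, 3 + (-7)·2)
  = (-2 + 8, 0 + 4, 3 - 14)
  = (6, 4, -11)

(6, 4, -11)


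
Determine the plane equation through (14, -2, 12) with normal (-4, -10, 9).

The plane through P with normal n = (a, b, c) satisfies n·(r - P) = 0,
i.e. ax + by + cz = a·x₀ + b·y₀ + c·z₀.
d = (-4)·14 + (-10)·(-2) + 9·12
  = -56 + 20 + 108
  = 72
Equation: -4x - 10y + 9z = 72

-4x - 10y + 9z = 72


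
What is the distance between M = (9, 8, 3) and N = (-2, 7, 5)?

d = √[(x₂-x₁)² + (y₂-y₁)² + (z₂-z₁)²]
  = √[(-11)² + (-1)² + 2²]
  = √[121 + 1 + 4]
  = √126
  ≈ 11.22

11.22


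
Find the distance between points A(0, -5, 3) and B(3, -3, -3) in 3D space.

d = √[(x₂-x₁)² + (y₂-y₁)² + (z₂-z₁)²]
  = √[3² + 2² + (-6)²]
  = √[9 + 4 + 36]
  = √49
  ≈ 7

7


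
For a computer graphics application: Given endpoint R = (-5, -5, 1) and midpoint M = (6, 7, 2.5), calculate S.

S = 2M - R
  = (2·6 - (-5), 2·7 - (-5), 2·2.5 - 1)
  = (12 + 5, 14 + 5, 5 - 1)
  = (17, 19, 4)

(17, 19, 4)


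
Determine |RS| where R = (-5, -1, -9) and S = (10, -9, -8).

d = √[(x₂-x₁)² + (y₂-y₁)² + (z₂-z₁)²]
  = √[15² + (-8)² + 1²]
  = √[225 + 64 + 1]
  = √290
  ≈ 17.03

17.03


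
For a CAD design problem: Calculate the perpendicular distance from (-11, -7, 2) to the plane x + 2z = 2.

distance = |a·x₀ + b·y₀ + c·z₀ - d| / √(a² + b² + c²)
  = |1·(-11) + 0·(-7) + 2·2 - 2| / √(1² + 0² + 2²)
  = |-11 + 0 + 4 - 2| / √(1 + 0 + 4)
  = |-9| / √5
  = 9 / 2.236
  ≈ 4.025

4.025


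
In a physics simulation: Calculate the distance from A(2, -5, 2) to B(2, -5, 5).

d = √[(x₂-x₁)² + (y₂-y₁)² + (z₂-z₁)²]
  = √[0² + 0² + 3²]
  = √[0 + 0 + 9]
  = √9
  ≈ 3

3


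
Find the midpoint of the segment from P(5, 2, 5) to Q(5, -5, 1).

M = ((x₁+x₂)/2, (y₁+y₂)/2, (z₁+z₂)/2)
  = ((5 + 5)/2, (2 - 5)/2, (5 + 1)/2)
  = (10/2, -3/2, 6/2)
  = (5, -1.5, 3)

(5, -1.5, 3)


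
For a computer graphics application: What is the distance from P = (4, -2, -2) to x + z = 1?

distance = |a·x₀ + b·y₀ + c·z₀ - d| / √(a² + b² + c²)
  = |1·4 + 0·(-2) + 1·(-2) - 1| / √(1² + 0² + 1²)
  = |4 + 0 - 2 - 1| / √(1 + 0 + 1)
  = |1| / √2
  = 1 / 1.414
  ≈ 0.7071

0.7071


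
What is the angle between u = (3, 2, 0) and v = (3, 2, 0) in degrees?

u·v = 3·3 + 2·2 + 0·0 = 9 + 4 + 0 = 13
|u| = √(3² + 2² + 0²) = √13 ≈ 3.606
|v| = √(3² + 2² + 0²) = √13 ≈ 3.606
cos θ = (u·v)/(|u||v|) = 13/(3.606·3.606) ≈ 1
θ = arccos(1) ≈ 0°

0°


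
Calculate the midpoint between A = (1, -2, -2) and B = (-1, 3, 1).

M = ((x₁+x₂)/2, (y₁+y₂)/2, (z₁+z₂)/2)
  = ((1 - 1)/2, (-2 + 3)/2, (-2 + 1)/2)
  = (0/2, 1/2, -1/2)
  = (0, 0.5, -0.5)

(0, 0.5, -0.5)


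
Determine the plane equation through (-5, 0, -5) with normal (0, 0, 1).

The plane through P with normal n = (a, b, c) satisfies n·(r - P) = 0,
i.e. ax + by + cz = a·x₀ + b·y₀ + c·z₀.
d = 0·(-5) + 0·0 + 1·(-5)
  = 0 + 0 - 5
  = -5
Equation: z = -5

z = -5


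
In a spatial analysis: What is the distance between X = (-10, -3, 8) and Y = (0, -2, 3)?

d = √[(x₂-x₁)² + (y₂-y₁)² + (z₂-z₁)²]
  = √[10² + 1² + (-5)²]
  = √[100 + 1 + 25]
  = √126
  ≈ 11.22

11.22


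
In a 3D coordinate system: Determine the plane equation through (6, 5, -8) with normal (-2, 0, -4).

The plane through P with normal n = (a, b, c) satisfies n·(r - P) = 0,
i.e. ax + by + cz = a·x₀ + b·y₀ + c·z₀.
d = (-2)·6 + 0·5 + (-4)·(-8)
  = -12 + 0 + 32
  = 20
Equation: -2x - 4z = 20

-2x - 4z = 20


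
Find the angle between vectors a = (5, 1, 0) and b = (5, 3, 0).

a·b = 5·5 + 1·3 + 0·0 = 25 + 3 + 0 = 28
|a| = √(5² + 1² + 0²) = √26 ≈ 5.099
|b| = √(5² + 3² + 0²) = √34 ≈ 5.831
cos θ = (a·b)/(|a||b|) = 28/(5.099·5.831) ≈ 0.9417
θ = arccos(0.9417) ≈ 19.65°

19.65°


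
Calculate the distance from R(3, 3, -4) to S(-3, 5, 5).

d = √[(x₂-x₁)² + (y₂-y₁)² + (z₂-z₁)²]
  = √[(-6)² + 2² + 9²]
  = √[36 + 4 + 81]
  = √121
  ≈ 11

11


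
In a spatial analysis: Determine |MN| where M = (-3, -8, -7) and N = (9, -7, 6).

d = √[(x₂-x₁)² + (y₂-y₁)² + (z₂-z₁)²]
  = √[12² + 1² + 13²]
  = √[144 + 1 + 169]
  = √314
  ≈ 17.72

17.72


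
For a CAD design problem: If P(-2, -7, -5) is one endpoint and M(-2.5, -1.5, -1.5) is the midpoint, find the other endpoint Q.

Q = 2M - P
  = (2·(-2.5) - (-2), 2·(-1.5) - (-7), 2·(-1.5) - (-5))
  = (-5 + 2, -3 + 7, -3 + 5)
  = (-3, 4, 2)

(-3, 4, 2)


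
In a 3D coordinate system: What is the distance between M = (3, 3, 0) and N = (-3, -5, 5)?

d = √[(x₂-x₁)² + (y₂-y₁)² + (z₂-z₁)²]
  = √[(-6)² + (-8)² + 5²]
  = √[36 + 64 + 25]
  = √125
  ≈ 11.18

11.18


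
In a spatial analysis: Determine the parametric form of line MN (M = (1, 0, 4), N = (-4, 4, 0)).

Direction vector d = N - M = (-4 - 1, 4 + 0, 0 - 4) = (-5, 4, -4)
Parametric form r = M + t·d:
x = 1 - 5t, y = 0 + 4t, z = 4 - 4t

x = 1 - 5t, y = 0 + 4t, z = 4 - 4t


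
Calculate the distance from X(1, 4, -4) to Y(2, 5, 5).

d = √[(x₂-x₁)² + (y₂-y₁)² + (z₂-z₁)²]
  = √[1² + 1² + 9²]
  = √[1 + 1 + 81]
  = √83
  ≈ 9.11

9.11


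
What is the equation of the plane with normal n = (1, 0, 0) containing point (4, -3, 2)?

The plane through P with normal n = (a, b, c) satisfies n·(r - P) = 0,
i.e. ax + by + cz = a·x₀ + b·y₀ + c·z₀.
d = 1·4 + 0·(-3) + 0·2
  = 4 + 0 + 0
  = 4
Equation: x = 4

x = 4


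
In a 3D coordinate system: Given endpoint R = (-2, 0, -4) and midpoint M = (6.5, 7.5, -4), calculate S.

S = 2M - R
  = (2·6.5 - (-2), 2·7.5 - 0, 2·(-4) - (-4))
  = (13 + 2, 15 + 0, -8 + 4)
  = (15, 15, -4)

(15, 15, -4)


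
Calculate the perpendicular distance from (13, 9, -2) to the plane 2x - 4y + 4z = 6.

distance = |a·x₀ + b·y₀ + c·z₀ - d| / √(a² + b² + c²)
  = |2·13 + (-4)·9 + 4·(-2) - 6| / √(2² + (-4)² + 4²)
  = |26 - 36 - 8 - 6| / √(4 + 16 + 16)
  = |-24| / √36
  = 24 / 6
  ≈ 4

4


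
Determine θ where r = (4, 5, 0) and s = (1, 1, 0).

r·s = 4·1 + 5·1 + 0·0 = 4 + 5 + 0 = 9
|r| = √(4² + 5² + 0²) = √41 ≈ 6.403
|s| = √(1² + 1² + 0²) = √2 ≈ 1.414
cos θ = (r·s)/(|r||s|) = 9/(6.403·1.414) ≈ 0.9939
θ = arccos(0.9939) ≈ 6.34°

6.34°


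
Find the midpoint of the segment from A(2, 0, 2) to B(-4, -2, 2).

M = ((x₁+x₂)/2, (y₁+y₂)/2, (z₁+z₂)/2)
  = ((2 - 4)/2, (0 - 2)/2, (2 + 2)/2)
  = (-2/2, -2/2, 4/2)
  = (-1, -1, 2)

(-1, -1, 2)


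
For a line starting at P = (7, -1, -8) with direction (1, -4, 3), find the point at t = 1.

P(t) = P + t·d
  = (7 + 1·1, -1 + (-4)·1, -8 + 3·1)
  = (7 + 1, -1 - 4, -8 + 3)
  = (8, -5, -5)

(8, -5, -5)


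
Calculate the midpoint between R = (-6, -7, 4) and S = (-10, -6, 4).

M = ((x₁+x₂)/2, (y₁+y₂)/2, (z₁+z₂)/2)
  = ((-6 - 10)/2, (-7 - 6)/2, (4 + 4)/2)
  = (-16/2, -13/2, 8/2)
  = (-8, -6.5, 4)

(-8, -6.5, 4)


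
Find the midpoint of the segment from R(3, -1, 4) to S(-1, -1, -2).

M = ((x₁+x₂)/2, (y₁+y₂)/2, (z₁+z₂)/2)
  = ((3 - 1)/2, (-1 - 1)/2, (4 - 2)/2)
  = (2/2, -2/2, 2/2)
  = (1, -1, 1)

(1, -1, 1)


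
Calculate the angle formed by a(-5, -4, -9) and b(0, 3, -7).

a·b = (-5)·0 + (-4)·3 + (-9)·(-7) = 0 - 12 + 63 = 51
|a| = √((-5)² + (-4)² + (-9)²) = √122 ≈ 11.05
|b| = √(0² + 3² + (-7)²) = √58 ≈ 7.616
cos θ = (a·b)/(|a||b|) = 51/(11.05·7.616) ≈ 0.6063
θ = arccos(0.6063) ≈ 52.68°

52.68°


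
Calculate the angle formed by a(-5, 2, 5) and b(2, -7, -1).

a·b = (-5)·2 + 2·(-7) + 5·(-1) = -10 - 14 - 5 = -29
|a| = √((-5)² + 2² + 5²) = √54 ≈ 7.348
|b| = √(2² + (-7)² + (-1)²) = √54 ≈ 7.348
cos θ = (a·b)/(|a||b|) = -29/(7.348·7.348) ≈ -0.537
θ = arccos(-0.537) ≈ 122.5°

122.5°


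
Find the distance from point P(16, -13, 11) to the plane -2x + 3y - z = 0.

distance = |a·x₀ + b·y₀ + c·z₀ - d| / √(a² + b² + c²)
  = |(-2)·16 + 3·(-13) + (-1)·11 - 0| / √((-2)² + 3² + (-1)²)
  = |-32 - 39 - 11 + 0| / √(4 + 9 + 1)
  = |-82| / √14
  = 82 / 3.742
  ≈ 21.92

21.92


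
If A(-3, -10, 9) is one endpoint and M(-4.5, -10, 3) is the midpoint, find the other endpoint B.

B = 2M - A
  = (2·(-4.5) - (-3), 2·(-10) - (-10), 2·3 - 9)
  = (-9 + 3, -20 + 10, 6 - 9)
  = (-6, -10, -3)

(-6, -10, -3)


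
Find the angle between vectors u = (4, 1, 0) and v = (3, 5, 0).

u·v = 4·3 + 1·5 + 0·0 = 12 + 5 + 0 = 17
|u| = √(4² + 1² + 0²) = √17 ≈ 4.123
|v| = √(3² + 5² + 0²) = √34 ≈ 5.831
cos θ = (u·v)/(|u||v|) = 17/(4.123·5.831) ≈ 0.7071
θ = arccos(0.7071) ≈ 45°

45°


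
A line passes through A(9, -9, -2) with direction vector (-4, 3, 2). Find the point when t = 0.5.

P(t) = A + t·d
  = (9 + (-4)·0.5, -9 + 3·0.5, -2 + 2·0.5)
  = (9 - 2, -9 + 1.5, -2 + 1)
  = (7, -7.5, -1)

(7, -7.5, -1)


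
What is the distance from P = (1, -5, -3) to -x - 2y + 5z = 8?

distance = |a·x₀ + b·y₀ + c·z₀ - d| / √(a² + b² + c²)
  = |(-1)·1 + (-2)·(-5) + 5·(-3) - 8| / √((-1)² + (-2)² + 5²)
  = |-1 + 10 - 15 - 8| / √(1 + 4 + 25)
  = |-14| / √30
  = 14 / 5.477
  ≈ 2.556

2.556


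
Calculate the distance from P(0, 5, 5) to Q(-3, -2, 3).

d = √[(x₂-x₁)² + (y₂-y₁)² + (z₂-z₁)²]
  = √[(-3)² + (-7)² + (-2)²]
  = √[9 + 49 + 4]
  = √62
  ≈ 7.874

7.874


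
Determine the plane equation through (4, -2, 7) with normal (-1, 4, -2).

The plane through P with normal n = (a, b, c) satisfies n·(r - P) = 0,
i.e. ax + by + cz = a·x₀ + b·y₀ + c·z₀.
d = (-1)·4 + 4·(-2) + (-2)·7
  = -4 - 8 - 14
  = -26
Equation: -x + 4y - 2z = -26

-x + 4y - 2z = -26


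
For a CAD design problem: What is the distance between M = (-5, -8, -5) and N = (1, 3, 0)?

d = √[(x₂-x₁)² + (y₂-y₁)² + (z₂-z₁)²]
  = √[6² + 11² + 5²]
  = √[36 + 121 + 25]
  = √182
  ≈ 13.49

13.49


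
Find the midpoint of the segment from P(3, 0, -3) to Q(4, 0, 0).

M = ((x₁+x₂)/2, (y₁+y₂)/2, (z₁+z₂)/2)
  = ((3 + 4)/2, (0 + 0)/2, (-3 + 0)/2)
  = (7/2, 0/2, -3/2)
  = (3.5, 0, -1.5)

(3.5, 0, -1.5)


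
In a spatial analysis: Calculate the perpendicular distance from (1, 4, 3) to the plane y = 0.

distance = |a·x₀ + b·y₀ + c·z₀ - d| / √(a² + b² + c²)
  = |0·1 + 1·4 + 0·3 - 0| / √(0² + 1² + 0²)
  = |0 + 4 + 0 + 0| / √(0 + 1 + 0)
  = |4| / √1
  = 4 / 1
  ≈ 4

4


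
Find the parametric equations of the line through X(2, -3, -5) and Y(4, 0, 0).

Direction vector d = Y - X = (4 - 2, 0 + 3, 0 + 5) = (2, 3, 5)
Parametric form r = X + t·d:
x = 2 + 2t, y = -3 + 3t, z = -5 + 5t

x = 2 + 2t, y = -3 + 3t, z = -5 + 5t


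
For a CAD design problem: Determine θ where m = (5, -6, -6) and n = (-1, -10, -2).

m·n = 5·(-1) + (-6)·(-10) + (-6)·(-2) = -5 + 60 + 12 = 67
|m| = √(5² + (-6)² + (-6)²) = √97 ≈ 9.849
|n| = √((-1)² + (-10)² + (-2)²) = √105 ≈ 10.25
cos θ = (m·n)/(|m||n|) = 67/(9.849·10.25) ≈ 0.6639
θ = arccos(0.6639) ≈ 48.4°

48.4°


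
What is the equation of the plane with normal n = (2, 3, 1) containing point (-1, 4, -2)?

The plane through P with normal n = (a, b, c) satisfies n·(r - P) = 0,
i.e. ax + by + cz = a·x₀ + b·y₀ + c·z₀.
d = 2·(-1) + 3·4 + 1·(-2)
  = -2 + 12 - 2
  = 8
Equation: 2x + 3y + z = 8

2x + 3y + z = 8


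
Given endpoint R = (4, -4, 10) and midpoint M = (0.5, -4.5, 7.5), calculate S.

S = 2M - R
  = (2·0.5 - 4, 2·(-4.5) - (-4), 2·7.5 - 10)
  = (1 - 4, -9 + 4, 15 - 10)
  = (-3, -5, 5)

(-3, -5, 5)


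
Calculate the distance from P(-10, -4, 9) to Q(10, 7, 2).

d = √[(x₂-x₁)² + (y₂-y₁)² + (z₂-z₁)²]
  = √[20² + 11² + (-7)²]
  = √[400 + 121 + 49]
  = √570
  ≈ 23.87

23.87


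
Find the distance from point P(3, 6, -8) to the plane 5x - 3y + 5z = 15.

distance = |a·x₀ + b·y₀ + c·z₀ - d| / √(a² + b² + c²)
  = |5·3 + (-3)·6 + 5·(-8) - 15| / √(5² + (-3)² + 5²)
  = |15 - 18 - 40 - 15| / √(25 + 9 + 25)
  = |-58| / √59
  = 58 / 7.681
  ≈ 7.551

7.551


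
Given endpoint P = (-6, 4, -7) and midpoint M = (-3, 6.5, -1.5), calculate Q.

Q = 2M - P
  = (2·(-3) - (-6), 2·6.5 - 4, 2·(-1.5) - (-7))
  = (-6 + 6, 13 - 4, -3 + 7)
  = (0, 9, 4)

(0, 9, 4)


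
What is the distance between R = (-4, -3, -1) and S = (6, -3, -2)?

d = √[(x₂-x₁)² + (y₂-y₁)² + (z₂-z₁)²]
  = √[10² + 0² + (-1)²]
  = √[100 + 0 + 1]
  = √101
  ≈ 10.05

10.05


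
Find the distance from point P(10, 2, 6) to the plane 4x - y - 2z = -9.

distance = |a·x₀ + b·y₀ + c·z₀ - d| / √(a² + b² + c²)
  = |4·10 + (-1)·2 + (-2)·6 - (-9)| / √(4² + (-1)² + (-2)²)
  = |40 - 2 - 12 + 9| / √(16 + 1 + 4)
  = |35| / √21
  = 35 / 4.583
  ≈ 7.638

7.638


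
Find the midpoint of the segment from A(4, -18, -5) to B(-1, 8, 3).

M = ((x₁+x₂)/2, (y₁+y₂)/2, (z₁+z₂)/2)
  = ((4 - 1)/2, (-18 + 8)/2, (-5 + 3)/2)
  = (3/2, -10/2, -2/2)
  = (1.5, -5, -1)

(1.5, -5, -1)


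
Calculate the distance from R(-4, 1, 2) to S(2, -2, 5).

d = √[(x₂-x₁)² + (y₂-y₁)² + (z₂-z₁)²]
  = √[6² + (-3)² + 3²]
  = √[36 + 9 + 9]
  = √54
  ≈ 7.348

7.348


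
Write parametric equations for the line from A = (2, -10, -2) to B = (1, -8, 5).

Direction vector d = B - A = (1 - 2, -8 + 10, 5 + 2) = (-1, 2, 7)
Parametric form r = A + t·d:
x = 2 - t, y = -10 + 2t, z = -2 + 7t

x = 2 - t, y = -10 + 2t, z = -2 + 7t


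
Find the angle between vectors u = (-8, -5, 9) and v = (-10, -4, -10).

u·v = (-8)·(-10) + (-5)·(-4) + 9·(-10) = 80 + 20 - 90 = 10
|u| = √((-8)² + (-5)² + 9²) = √170 ≈ 13.04
|v| = √((-10)² + (-4)² + (-10)²) = √216 ≈ 14.7
cos θ = (u·v)/(|u||v|) = 10/(13.04·14.7) ≈ 0.05219
θ = arccos(0.05219) ≈ 87.01°

87.01°


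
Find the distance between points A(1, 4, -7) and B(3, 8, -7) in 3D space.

d = √[(x₂-x₁)² + (y₂-y₁)² + (z₂-z₁)²]
  = √[2² + 4² + 0²]
  = √[4 + 16 + 0]
  = √20
  ≈ 4.472

4.472


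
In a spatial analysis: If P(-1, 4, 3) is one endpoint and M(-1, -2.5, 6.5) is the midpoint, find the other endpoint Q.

Q = 2M - P
  = (2·(-1) - (-1), 2·(-2.5) - 4, 2·6.5 - 3)
  = (-2 + 1, -5 - 4, 13 - 3)
  = (-1, -9, 10)

(-1, -9, 10)


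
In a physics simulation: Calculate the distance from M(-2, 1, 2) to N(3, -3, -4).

d = √[(x₂-x₁)² + (y₂-y₁)² + (z₂-z₁)²]
  = √[5² + (-4)² + (-6)²]
  = √[25 + 16 + 36]
  = √77
  ≈ 8.775

8.775


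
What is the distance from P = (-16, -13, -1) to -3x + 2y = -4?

distance = |a·x₀ + b·y₀ + c·z₀ - d| / √(a² + b² + c²)
  = |(-3)·(-16) + 2·(-13) + 0·(-1) - (-4)| / √((-3)² + 2² + 0²)
  = |48 - 26 + 0 + 4| / √(9 + 4 + 0)
  = |26| / √13
  = 26 / 3.606
  ≈ 7.211

7.211


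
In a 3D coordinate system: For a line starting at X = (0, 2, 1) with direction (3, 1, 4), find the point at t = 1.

P(t) = X + t·d
  = (0 + 3·1, 2 + 1·1, 1 + 4·1)
  = (0 + 3, 2 + 1, 1 + 4)
  = (3, 3, 5)

(3, 3, 5)


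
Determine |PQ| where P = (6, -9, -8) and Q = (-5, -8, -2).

d = √[(x₂-x₁)² + (y₂-y₁)² + (z₂-z₁)²]
  = √[(-11)² + 1² + 6²]
  = √[121 + 1 + 36]
  = √158
  ≈ 12.57

12.57


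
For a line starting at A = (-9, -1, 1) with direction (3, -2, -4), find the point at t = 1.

P(t) = A + t·d
  = (-9 + 3·1, -1 + (-2)·1, 1 + (-4)·1)
  = (-9 + 3, -1 - 2, 1 - 4)
  = (-6, -3, -3)

(-6, -3, -3)


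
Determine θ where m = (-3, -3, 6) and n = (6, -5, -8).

m·n = (-3)·6 + (-3)·(-5) + 6·(-8) = -18 + 15 - 48 = -51
|m| = √((-3)² + (-3)² + 6²) = √54 ≈ 7.348
|n| = √(6² + (-5)² + (-8)²) = √125 ≈ 11.18
cos θ = (m·n)/(|m||n|) = -51/(7.348·11.18) ≈ -0.6208
θ = arccos(-0.6208) ≈ 128.4°

128.4°


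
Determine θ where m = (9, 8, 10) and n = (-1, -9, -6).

m·n = 9·(-1) + 8·(-9) + 10·(-6) = -9 - 72 - 60 = -141
|m| = √(9² + 8² + 10²) = √245 ≈ 15.65
|n| = √((-1)² + (-9)² + (-6)²) = √118 ≈ 10.86
cos θ = (m·n)/(|m||n|) = -141/(15.65·10.86) ≈ -0.8293
θ = arccos(-0.8293) ≈ 146°

146°


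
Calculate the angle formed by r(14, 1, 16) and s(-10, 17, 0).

r·s = 14·(-10) + 1·17 + 16·0 = -140 + 17 + 0 = -123
|r| = √(14² + 1² + 16²) = √453 ≈ 21.28
|s| = √((-10)² + 17² + 0²) = √389 ≈ 19.72
cos θ = (r·s)/(|r||s|) = -123/(21.28·19.72) ≈ -0.293
θ = arccos(-0.293) ≈ 107°

107°


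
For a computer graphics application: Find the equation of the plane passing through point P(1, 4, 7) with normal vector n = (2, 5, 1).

The plane through P with normal n = (a, b, c) satisfies n·(r - P) = 0,
i.e. ax + by + cz = a·x₀ + b·y₀ + c·z₀.
d = 2·1 + 5·4 + 1·7
  = 2 + 20 + 7
  = 29
Equation: 2x + 5y + z = 29

2x + 5y + z = 29


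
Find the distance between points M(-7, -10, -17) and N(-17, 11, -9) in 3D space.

d = √[(x₂-x₁)² + (y₂-y₁)² + (z₂-z₁)²]
  = √[(-10)² + 21² + 8²]
  = √[100 + 441 + 64]
  = √605
  ≈ 24.6

24.6


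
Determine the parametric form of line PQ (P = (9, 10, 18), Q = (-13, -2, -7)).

Direction vector d = Q - P = (-13 - 9, -2 - 10, -7 - 18) = (-22, -12, -25)
Parametric form r = P + t·d:
x = 9 - 22t, y = 10 - 12t, z = 18 - 25t

x = 9 - 22t, y = 10 - 12t, z = 18 - 25t


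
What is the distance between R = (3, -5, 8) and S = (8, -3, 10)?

d = √[(x₂-x₁)² + (y₂-y₁)² + (z₂-z₁)²]
  = √[5² + 2² + 2²]
  = √[25 + 4 + 4]
  = √33
  ≈ 5.745

5.745


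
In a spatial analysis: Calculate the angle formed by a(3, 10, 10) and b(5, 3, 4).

a·b = 3·5 + 10·3 + 10·4 = 15 + 30 + 40 = 85
|a| = √(3² + 10² + 10²) = √209 ≈ 14.46
|b| = √(5² + 3² + 4²) = √50 ≈ 7.071
cos θ = (a·b)/(|a||b|) = 85/(14.46·7.071) ≈ 0.8315
θ = arccos(0.8315) ≈ 33.75°

33.75°


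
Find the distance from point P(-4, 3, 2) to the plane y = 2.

distance = |a·x₀ + b·y₀ + c·z₀ - d| / √(a² + b² + c²)
  = |0·(-4) + 1·3 + 0·2 - 2| / √(0² + 1² + 0²)
  = |0 + 3 + 0 - 2| / √(0 + 1 + 0)
  = |1| / √1
  = 1 / 1
  ≈ 1

1


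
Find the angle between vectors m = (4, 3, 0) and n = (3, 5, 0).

m·n = 4·3 + 3·5 + 0·0 = 12 + 15 + 0 = 27
|m| = √(4² + 3² + 0²) = √25 ≈ 5
|n| = √(3² + 5² + 0²) = √34 ≈ 5.831
cos θ = (m·n)/(|m||n|) = 27/(5·5.831) ≈ 0.9261
θ = arccos(0.9261) ≈ 22.17°

22.17°


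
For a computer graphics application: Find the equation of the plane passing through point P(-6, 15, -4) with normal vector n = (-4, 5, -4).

The plane through P with normal n = (a, b, c) satisfies n·(r - P) = 0,
i.e. ax + by + cz = a·x₀ + b·y₀ + c·z₀.
d = (-4)·(-6) + 5·15 + (-4)·(-4)
  = 24 + 75 + 16
  = 115
Equation: -4x + 5y - 4z = 115

-4x + 5y - 4z = 115


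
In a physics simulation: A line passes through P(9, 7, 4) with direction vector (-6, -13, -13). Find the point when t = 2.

P(t) = P + t·d
  = (9 + (-6)·2, 7 + (-13)·2, 4 + (-13)·2)
  = (9 - 12, 7 - 26, 4 - 26)
  = (-3, -19, -22)

(-3, -19, -22)


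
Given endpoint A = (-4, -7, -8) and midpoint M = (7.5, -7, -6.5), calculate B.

B = 2M - A
  = (2·7.5 - (-4), 2·(-7) - (-7), 2·(-6.5) - (-8))
  = (15 + 4, -14 + 7, -13 + 8)
  = (19, -7, -5)

(19, -7, -5)


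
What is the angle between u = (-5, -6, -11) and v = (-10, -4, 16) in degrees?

u·v = (-5)·(-10) + (-6)·(-4) + (-11)·16 = 50 + 24 - 176 = -102
|u| = √((-5)² + (-6)² + (-11)²) = √182 ≈ 13.49
|v| = √((-10)² + (-4)² + 16²) = √372 ≈ 19.29
cos θ = (u·v)/(|u||v|) = -102/(13.49·19.29) ≈ -0.392
θ = arccos(-0.392) ≈ 113.1°

113.1°


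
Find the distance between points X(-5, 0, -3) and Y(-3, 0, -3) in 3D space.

d = √[(x₂-x₁)² + (y₂-y₁)² + (z₂-z₁)²]
  = √[2² + 0² + 0²]
  = √[4 + 0 + 0]
  = √4
  ≈ 2

2


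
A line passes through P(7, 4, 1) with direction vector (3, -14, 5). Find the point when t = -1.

P(t) = P + t·d
  = (7 + 3·(-1), 4 + (-14)·(-1), 1 + 5·(-1))
  = (7 - 3, 4 + 14, 1 - 5)
  = (4, 18, -4)

(4, 18, -4)


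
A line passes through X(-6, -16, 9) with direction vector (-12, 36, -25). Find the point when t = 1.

P(t) = X + t·d
  = (-6 + (-12)·1, -16 + 36·1, 9 + (-25)·1)
  = (-6 - 12, -16 + 36, 9 - 25)
  = (-18, 20, -16)

(-18, 20, -16)


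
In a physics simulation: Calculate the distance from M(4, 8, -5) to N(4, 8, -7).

d = √[(x₂-x₁)² + (y₂-y₁)² + (z₂-z₁)²]
  = √[0² + 0² + (-2)²]
  = √[0 + 0 + 4]
  = √4
  ≈ 2

2


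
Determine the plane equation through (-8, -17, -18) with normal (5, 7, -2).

The plane through P with normal n = (a, b, c) satisfies n·(r - P) = 0,
i.e. ax + by + cz = a·x₀ + b·y₀ + c·z₀.
d = 5·(-8) + 7·(-17) + (-2)·(-18)
  = -40 - 119 + 36
  = -123
Equation: 5x + 7y - 2z = -123

5x + 7y - 2z = -123


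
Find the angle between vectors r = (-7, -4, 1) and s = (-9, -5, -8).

r·s = (-7)·(-9) + (-4)·(-5) + 1·(-8) = 63 + 20 - 8 = 75
|r| = √((-7)² + (-4)² + 1²) = √66 ≈ 8.124
|s| = √((-9)² + (-5)² + (-8)²) = √170 ≈ 13.04
cos θ = (r·s)/(|r||s|) = 75/(8.124·13.04) ≈ 0.7081
θ = arccos(0.7081) ≈ 44.92°

44.92°


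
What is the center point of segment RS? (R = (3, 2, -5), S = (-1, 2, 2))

M = ((x₁+x₂)/2, (y₁+y₂)/2, (z₁+z₂)/2)
  = ((3 - 1)/2, (2 + 2)/2, (-5 + 2)/2)
  = (2/2, 4/2, -3/2)
  = (1, 2, -1.5)

(1, 2, -1.5)


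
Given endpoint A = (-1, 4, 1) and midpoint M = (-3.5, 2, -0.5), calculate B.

B = 2M - A
  = (2·(-3.5) - (-1), 2·2 - 4, 2·(-0.5) - 1)
  = (-7 + 1, 4 - 4, -1 - 1)
  = (-6, 0, -2)

(-6, 0, -2)


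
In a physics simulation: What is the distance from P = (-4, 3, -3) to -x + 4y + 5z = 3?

distance = |a·x₀ + b·y₀ + c·z₀ - d| / √(a² + b² + c²)
  = |(-1)·(-4) + 4·3 + 5·(-3) - 3| / √((-1)² + 4² + 5²)
  = |4 + 12 - 15 - 3| / √(1 + 16 + 25)
  = |-2| / √42
  = 2 / 6.481
  ≈ 0.3086

0.3086


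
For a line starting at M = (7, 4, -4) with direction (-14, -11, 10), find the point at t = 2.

P(t) = M + t·d
  = (7 + (-14)·2, 4 + (-11)·2, -4 + 10·2)
  = (7 - 28, 4 - 22, -4 + 20)
  = (-21, -18, 16)

(-21, -18, 16)


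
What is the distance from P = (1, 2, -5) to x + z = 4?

distance = |a·x₀ + b·y₀ + c·z₀ - d| / √(a² + b² + c²)
  = |1·1 + 0·2 + 1·(-5) - 4| / √(1² + 0² + 1²)
  = |1 + 0 - 5 - 4| / √(1 + 0 + 1)
  = |-8| / √2
  = 8 / 1.414
  ≈ 5.657

5.657


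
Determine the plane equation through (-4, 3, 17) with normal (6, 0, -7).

The plane through P with normal n = (a, b, c) satisfies n·(r - P) = 0,
i.e. ax + by + cz = a·x₀ + b·y₀ + c·z₀.
d = 6·(-4) + 0·3 + (-7)·17
  = -24 + 0 - 119
  = -143
Equation: 6x - 7z = -143

6x - 7z = -143


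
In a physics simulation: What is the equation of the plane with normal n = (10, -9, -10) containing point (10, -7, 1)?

The plane through P with normal n = (a, b, c) satisfies n·(r - P) = 0,
i.e. ax + by + cz = a·x₀ + b·y₀ + c·z₀.
d = 10·10 + (-9)·(-7) + (-10)·1
  = 100 + 63 - 10
  = 153
Equation: 10x - 9y - 10z = 153

10x - 9y - 10z = 153


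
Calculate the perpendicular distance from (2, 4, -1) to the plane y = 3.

distance = |a·x₀ + b·y₀ + c·z₀ - d| / √(a² + b² + c²)
  = |0·2 + 1·4 + 0·(-1) - 3| / √(0² + 1² + 0²)
  = |0 + 4 + 0 - 3| / √(0 + 1 + 0)
  = |1| / √1
  = 1 / 1
  ≈ 1

1


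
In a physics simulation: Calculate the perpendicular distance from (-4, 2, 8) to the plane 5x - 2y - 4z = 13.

distance = |a·x₀ + b·y₀ + c·z₀ - d| / √(a² + b² + c²)
  = |5·(-4) + (-2)·2 + (-4)·8 - 13| / √(5² + (-2)² + (-4)²)
  = |-20 - 4 - 32 - 13| / √(25 + 4 + 16)
  = |-69| / √45
  = 69 / 6.708
  ≈ 10.29

10.29


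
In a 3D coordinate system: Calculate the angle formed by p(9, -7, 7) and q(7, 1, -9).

p·q = 9·7 + (-7)·1 + 7·(-9) = 63 - 7 - 63 = -7
|p| = √(9² + (-7)² + 7²) = √179 ≈ 13.38
|q| = √(7² + 1² + (-9)²) = √131 ≈ 11.45
cos θ = (p·q)/(|p||q|) = -7/(13.38·11.45) ≈ -0.04571
θ = arccos(-0.04571) ≈ 92.62°

92.62°


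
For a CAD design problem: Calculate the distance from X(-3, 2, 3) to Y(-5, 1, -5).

d = √[(x₂-x₁)² + (y₂-y₁)² + (z₂-z₁)²]
  = √[(-2)² + (-1)² + (-8)²]
  = √[4 + 1 + 64]
  = √69
  ≈ 8.307

8.307


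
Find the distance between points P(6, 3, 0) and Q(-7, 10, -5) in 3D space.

d = √[(x₂-x₁)² + (y₂-y₁)² + (z₂-z₁)²]
  = √[(-13)² + 7² + (-5)²]
  = √[169 + 49 + 25]
  = √243
  ≈ 15.59

15.59


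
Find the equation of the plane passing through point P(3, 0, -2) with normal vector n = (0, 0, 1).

The plane through P with normal n = (a, b, c) satisfies n·(r - P) = 0,
i.e. ax + by + cz = a·x₀ + b·y₀ + c·z₀.
d = 0·3 + 0·0 + 1·(-2)
  = 0 + 0 - 2
  = -2
Equation: z = -2

z = -2


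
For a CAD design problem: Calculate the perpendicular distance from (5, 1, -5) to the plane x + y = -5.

distance = |a·x₀ + b·y₀ + c·z₀ - d| / √(a² + b² + c²)
  = |1·5 + 1·1 + 0·(-5) - (-5)| / √(1² + 1² + 0²)
  = |5 + 1 + 0 + 5| / √(1 + 1 + 0)
  = |11| / √2
  = 11 / 1.414
  ≈ 7.778

7.778


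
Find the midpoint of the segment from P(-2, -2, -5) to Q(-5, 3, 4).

M = ((x₁+x₂)/2, (y₁+y₂)/2, (z₁+z₂)/2)
  = ((-2 - 5)/2, (-2 + 3)/2, (-5 + 4)/2)
  = (-7/2, 1/2, -1/2)
  = (-3.5, 0.5, -0.5)

(-3.5, 0.5, -0.5)


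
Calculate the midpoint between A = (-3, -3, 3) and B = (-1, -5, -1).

M = ((x₁+x₂)/2, (y₁+y₂)/2, (z₁+z₂)/2)
  = ((-3 - 1)/2, (-3 - 5)/2, (3 - 1)/2)
  = (-4/2, -8/2, 2/2)
  = (-2, -4, 1)

(-2, -4, 1)


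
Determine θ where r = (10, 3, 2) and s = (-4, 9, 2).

r·s = 10·(-4) + 3·9 + 2·2 = -40 + 27 + 4 = -9
|r| = √(10² + 3² + 2²) = √113 ≈ 10.63
|s| = √((-4)² + 9² + 2²) = √101 ≈ 10.05
cos θ = (r·s)/(|r||s|) = -9/(10.63·10.05) ≈ -0.08424
θ = arccos(-0.08424) ≈ 94.83°

94.83°


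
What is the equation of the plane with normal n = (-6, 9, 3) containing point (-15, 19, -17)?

The plane through P with normal n = (a, b, c) satisfies n·(r - P) = 0,
i.e. ax + by + cz = a·x₀ + b·y₀ + c·z₀.
d = (-6)·(-15) + 9·19 + 3·(-17)
  = 90 + 171 - 51
  = 210
Equation: -6x + 9y + 3z = 210

-6x + 9y + 3z = 210


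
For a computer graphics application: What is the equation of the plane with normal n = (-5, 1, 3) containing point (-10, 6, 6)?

The plane through P with normal n = (a, b, c) satisfies n·(r - P) = 0,
i.e. ax + by + cz = a·x₀ + b·y₀ + c·z₀.
d = (-5)·(-10) + 1·6 + 3·6
  = 50 + 6 + 18
  = 74
Equation: -5x + y + 3z = 74

-5x + y + 3z = 74


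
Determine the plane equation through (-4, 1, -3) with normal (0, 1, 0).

The plane through P with normal n = (a, b, c) satisfies n·(r - P) = 0,
i.e. ax + by + cz = a·x₀ + b·y₀ + c·z₀.
d = 0·(-4) + 1·1 + 0·(-3)
  = 0 + 1 + 0
  = 1
Equation: y = 1

y = 1


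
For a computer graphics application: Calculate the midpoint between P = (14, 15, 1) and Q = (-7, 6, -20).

M = ((x₁+x₂)/2, (y₁+y₂)/2, (z₁+z₂)/2)
  = ((14 - 7)/2, (15 + 6)/2, (1 - 20)/2)
  = (7/2, 21/2, -19/2)
  = (3.5, 10.5, -9.5)

(3.5, 10.5, -9.5)


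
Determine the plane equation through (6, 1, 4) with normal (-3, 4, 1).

The plane through P with normal n = (a, b, c) satisfies n·(r - P) = 0,
i.e. ax + by + cz = a·x₀ + b·y₀ + c·z₀.
d = (-3)·6 + 4·1 + 1·4
  = -18 + 4 + 4
  = -10
Equation: -3x + 4y + z = -10

-3x + 4y + z = -10


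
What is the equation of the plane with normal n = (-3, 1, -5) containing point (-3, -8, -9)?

The plane through P with normal n = (a, b, c) satisfies n·(r - P) = 0,
i.e. ax + by + cz = a·x₀ + b·y₀ + c·z₀.
d = (-3)·(-3) + 1·(-8) + (-5)·(-9)
  = 9 - 8 + 45
  = 46
Equation: -3x + y - 5z = 46

-3x + y - 5z = 46


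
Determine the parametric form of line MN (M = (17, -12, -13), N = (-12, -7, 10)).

Direction vector d = N - M = (-12 - 17, -7 + 12, 10 + 13) = (-29, 5, 23)
Parametric form r = M + t·d:
x = 17 - 29t, y = -12 + 5t, z = -13 + 23t

x = 17 - 29t, y = -12 + 5t, z = -13 + 23t


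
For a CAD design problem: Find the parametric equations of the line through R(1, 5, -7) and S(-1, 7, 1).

Direction vector d = S - R = (-1 - 1, 7 - 5, 1 + 7) = (-2, 2, 8)
Parametric form r = R + t·d:
x = 1 - 2t, y = 5 + 2t, z = -7 + 8t

x = 1 - 2t, y = 5 + 2t, z = -7 + 8t


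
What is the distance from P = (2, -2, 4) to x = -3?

distance = |a·x₀ + b·y₀ + c·z₀ - d| / √(a² + b² + c²)
  = |1·2 + 0·(-2) + 0·4 - (-3)| / √(1² + 0² + 0²)
  = |2 + 0 + 0 + 3| / √(1 + 0 + 0)
  = |5| / √1
  = 5 / 1
  ≈ 5

5


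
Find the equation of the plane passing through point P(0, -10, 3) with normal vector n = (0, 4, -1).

The plane through P with normal n = (a, b, c) satisfies n·(r - P) = 0,
i.e. ax + by + cz = a·x₀ + b·y₀ + c·z₀.
d = 0·0 + 4·(-10) + (-1)·3
  = 0 - 40 - 3
  = -43
Equation: 4y - z = -43

4y - z = -43


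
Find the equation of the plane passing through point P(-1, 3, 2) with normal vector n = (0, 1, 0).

The plane through P with normal n = (a, b, c) satisfies n·(r - P) = 0,
i.e. ax + by + cz = a·x₀ + b·y₀ + c·z₀.
d = 0·(-1) + 1·3 + 0·2
  = 0 + 3 + 0
  = 3
Equation: y = 3

y = 3


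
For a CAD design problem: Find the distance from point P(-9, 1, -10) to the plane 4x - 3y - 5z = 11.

distance = |a·x₀ + b·y₀ + c·z₀ - d| / √(a² + b² + c²)
  = |4·(-9) + (-3)·1 + (-5)·(-10) - 11| / √(4² + (-3)² + (-5)²)
  = |-36 - 3 + 50 - 11| / √(16 + 9 + 25)
  = |0| / √50
  = 0 / 7.071
  ≈ 0

0


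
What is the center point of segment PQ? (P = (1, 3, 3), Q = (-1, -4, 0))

M = ((x₁+x₂)/2, (y₁+y₂)/2, (z₁+z₂)/2)
  = ((1 - 1)/2, (3 - 4)/2, (3 + 0)/2)
  = (0/2, -1/2, 3/2)
  = (0, -0.5, 1.5)

(0, -0.5, 1.5)


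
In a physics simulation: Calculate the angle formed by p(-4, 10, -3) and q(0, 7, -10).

p·q = (-4)·0 + 10·7 + (-3)·(-10) = 0 + 70 + 30 = 100
|p| = √((-4)² + 10² + (-3)²) = √125 ≈ 11.18
|q| = √(0² + 7² + (-10)²) = √149 ≈ 12.21
cos θ = (p·q)/(|p||q|) = 100/(11.18·12.21) ≈ 0.7327
θ = arccos(0.7327) ≈ 42.88°

42.88°


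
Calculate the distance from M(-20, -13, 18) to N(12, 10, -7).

d = √[(x₂-x₁)² + (y₂-y₁)² + (z₂-z₁)²]
  = √[32² + 23² + (-25)²]
  = √[1024 + 529 + 625]
  = √2178
  ≈ 46.67

46.67


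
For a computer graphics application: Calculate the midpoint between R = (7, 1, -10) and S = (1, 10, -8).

M = ((x₁+x₂)/2, (y₁+y₂)/2, (z₁+z₂)/2)
  = ((7 + 1)/2, (1 + 10)/2, (-10 - 8)/2)
  = (8/2, 11/2, -18/2)
  = (4, 5.5, -9)

(4, 5.5, -9)


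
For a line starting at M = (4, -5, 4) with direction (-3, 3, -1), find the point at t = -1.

P(t) = M + t·d
  = (4 + (-3)·(-1), -5 + 3·(-1), 4 + (-1)·(-1))
  = (4 + 3, -5 - 3, 4 + 1)
  = (7, -8, 5)

(7, -8, 5)


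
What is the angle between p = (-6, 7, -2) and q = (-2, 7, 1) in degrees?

p·q = (-6)·(-2) + 7·7 + (-2)·1 = 12 + 49 - 2 = 59
|p| = √((-6)² + 7² + (-2)²) = √89 ≈ 9.434
|q| = √((-2)² + 7² + 1²) = √54 ≈ 7.348
cos θ = (p·q)/(|p||q|) = 59/(9.434·7.348) ≈ 0.8511
θ = arccos(0.8511) ≈ 31.67°

31.67°


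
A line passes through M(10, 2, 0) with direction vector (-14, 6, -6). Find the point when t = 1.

P(t) = M + t·d
  = (10 + (-14)·1, 2 + 6·1, 0 + (-6)·1)
  = (10 - 14, 2 + 6, 0 - 6)
  = (-4, 8, -6)

(-4, 8, -6)


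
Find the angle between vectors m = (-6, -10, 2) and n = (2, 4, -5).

m·n = (-6)·2 + (-10)·4 + 2·(-5) = -12 - 40 - 10 = -62
|m| = √((-6)² + (-10)² + 2²) = √140 ≈ 11.83
|n| = √(2² + 4² + (-5)²) = √45 ≈ 6.708
cos θ = (m·n)/(|m||n|) = -62/(11.83·6.708) ≈ -0.7811
θ = arccos(-0.7811) ≈ 141.4°

141.4°


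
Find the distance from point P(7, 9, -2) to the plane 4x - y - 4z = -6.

distance = |a·x₀ + b·y₀ + c·z₀ - d| / √(a² + b² + c²)
  = |4·7 + (-1)·9 + (-4)·(-2) - (-6)| / √(4² + (-1)² + (-4)²)
  = |28 - 9 + 8 + 6| / √(16 + 1 + 16)
  = |33| / √33
  = 33 / 5.745
  ≈ 5.745

5.745


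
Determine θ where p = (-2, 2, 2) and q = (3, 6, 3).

p·q = (-2)·3 + 2·6 + 2·3 = -6 + 12 + 6 = 12
|p| = √((-2)² + 2² + 2²) = √12 ≈ 3.464
|q| = √(3² + 6² + 3²) = √54 ≈ 7.348
cos θ = (p·q)/(|p||q|) = 12/(3.464·7.348) ≈ 0.4714
θ = arccos(0.4714) ≈ 61.87°

61.87°


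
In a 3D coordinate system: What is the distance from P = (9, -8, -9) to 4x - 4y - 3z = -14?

distance = |a·x₀ + b·y₀ + c·z₀ - d| / √(a² + b² + c²)
  = |4·9 + (-4)·(-8) + (-3)·(-9) - (-14)| / √(4² + (-4)² + (-3)²)
  = |36 + 32 + 27 + 14| / √(16 + 16 + 9)
  = |109| / √41
  = 109 / 6.403
  ≈ 17.02

17.02


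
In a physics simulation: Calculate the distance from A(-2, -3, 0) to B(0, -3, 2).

d = √[(x₂-x₁)² + (y₂-y₁)² + (z₂-z₁)²]
  = √[2² + 0² + 2²]
  = √[4 + 0 + 4]
  = √8
  ≈ 2.828

2.828


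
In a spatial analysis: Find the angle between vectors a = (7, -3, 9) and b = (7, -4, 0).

a·b = 7·7 + (-3)·(-4) + 9·0 = 49 + 12 + 0 = 61
|a| = √(7² + (-3)² + 9²) = √139 ≈ 11.79
|b| = √(7² + (-4)² + 0²) = √65 ≈ 8.062
cos θ = (a·b)/(|a||b|) = 61/(11.79·8.062) ≈ 0.6417
θ = arccos(0.6417) ≈ 50.08°

50.08°


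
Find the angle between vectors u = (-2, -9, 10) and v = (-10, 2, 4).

u·v = (-2)·(-10) + (-9)·2 + 10·4 = 20 - 18 + 40 = 42
|u| = √((-2)² + (-9)² + 10²) = √185 ≈ 13.6
|v| = √((-10)² + 2² + 4²) = √120 ≈ 10.95
cos θ = (u·v)/(|u||v|) = 42/(13.6·10.95) ≈ 0.2819
θ = arccos(0.2819) ≈ 73.63°

73.63°


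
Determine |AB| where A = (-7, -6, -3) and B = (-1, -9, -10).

d = √[(x₂-x₁)² + (y₂-y₁)² + (z₂-z₁)²]
  = √[6² + (-3)² + (-7)²]
  = √[36 + 9 + 49]
  = √94
  ≈ 9.695

9.695


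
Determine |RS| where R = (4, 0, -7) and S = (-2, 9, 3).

d = √[(x₂-x₁)² + (y₂-y₁)² + (z₂-z₁)²]
  = √[(-6)² + 9² + 10²]
  = √[36 + 81 + 100]
  = √217
  ≈ 14.73

14.73


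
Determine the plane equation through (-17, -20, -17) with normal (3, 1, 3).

The plane through P with normal n = (a, b, c) satisfies n·(r - P) = 0,
i.e. ax + by + cz = a·x₀ + b·y₀ + c·z₀.
d = 3·(-17) + 1·(-20) + 3·(-17)
  = -51 - 20 - 51
  = -122
Equation: 3x + y + 3z = -122

3x + y + 3z = -122


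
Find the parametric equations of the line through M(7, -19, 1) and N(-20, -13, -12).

Direction vector d = N - M = (-20 - 7, -13 + 19, -12 - 1) = (-27, 6, -13)
Parametric form r = M + t·d:
x = 7 - 27t, y = -19 + 6t, z = 1 - 13t

x = 7 - 27t, y = -19 + 6t, z = 1 - 13t


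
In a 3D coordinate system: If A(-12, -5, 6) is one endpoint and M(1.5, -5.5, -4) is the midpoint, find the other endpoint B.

B = 2M - A
  = (2·1.5 - (-12), 2·(-5.5) - (-5), 2·(-4) - 6)
  = (3 + 12, -11 + 5, -8 - 6)
  = (15, -6, -14)

(15, -6, -14)


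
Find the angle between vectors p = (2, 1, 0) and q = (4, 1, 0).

p·q = 2·4 + 1·1 + 0·0 = 8 + 1 + 0 = 9
|p| = √(2² + 1² + 0²) = √5 ≈ 2.236
|q| = √(4² + 1² + 0²) = √17 ≈ 4.123
cos θ = (p·q)/(|p||q|) = 9/(2.236·4.123) ≈ 0.9762
θ = arccos(0.9762) ≈ 12.53°

12.53°


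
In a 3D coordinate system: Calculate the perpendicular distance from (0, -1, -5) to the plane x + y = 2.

distance = |a·x₀ + b·y₀ + c·z₀ - d| / √(a² + b² + c²)
  = |1·0 + 1·(-1) + 0·(-5) - 2| / √(1² + 1² + 0²)
  = |0 - 1 + 0 - 2| / √(1 + 1 + 0)
  = |-3| / √2
  = 3 / 1.414
  ≈ 2.121

2.121


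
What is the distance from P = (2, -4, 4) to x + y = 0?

distance = |a·x₀ + b·y₀ + c·z₀ - d| / √(a² + b² + c²)
  = |1·2 + 1·(-4) + 0·4 - 0| / √(1² + 1² + 0²)
  = |2 - 4 + 0 + 0| / √(1 + 1 + 0)
  = |-2| / √2
  = 2 / 1.414
  ≈ 1.414

1.414


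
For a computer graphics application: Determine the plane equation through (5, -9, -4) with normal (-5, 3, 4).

The plane through P with normal n = (a, b, c) satisfies n·(r - P) = 0,
i.e. ax + by + cz = a·x₀ + b·y₀ + c·z₀.
d = (-5)·5 + 3·(-9) + 4·(-4)
  = -25 - 27 - 16
  = -68
Equation: -5x + 3y + 4z = -68

-5x + 3y + 4z = -68


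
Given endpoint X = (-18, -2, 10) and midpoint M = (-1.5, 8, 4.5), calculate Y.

Y = 2M - X
  = (2·(-1.5) - (-18), 2·8 - (-2), 2·4.5 - 10)
  = (-3 + 18, 16 + 2, 9 - 10)
  = (15, 18, -1)

(15, 18, -1)


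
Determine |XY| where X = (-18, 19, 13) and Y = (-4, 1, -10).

d = √[(x₂-x₁)² + (y₂-y₁)² + (z₂-z₁)²]
  = √[14² + (-18)² + (-23)²]
  = √[196 + 324 + 529]
  = √1049
  ≈ 32.39

32.39


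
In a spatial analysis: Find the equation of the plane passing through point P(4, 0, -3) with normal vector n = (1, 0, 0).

The plane through P with normal n = (a, b, c) satisfies n·(r - P) = 0,
i.e. ax + by + cz = a·x₀ + b·y₀ + c·z₀.
d = 1·4 + 0·0 + 0·(-3)
  = 4 + 0 + 0
  = 4
Equation: x = 4

x = 4


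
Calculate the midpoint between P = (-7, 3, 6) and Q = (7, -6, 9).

M = ((x₁+x₂)/2, (y₁+y₂)/2, (z₁+z₂)/2)
  = ((-7 + 7)/2, (3 - 6)/2, (6 + 9)/2)
  = (0/2, -3/2, 15/2)
  = (0, -1.5, 7.5)

(0, -1.5, 7.5)


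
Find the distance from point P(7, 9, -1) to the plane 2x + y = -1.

distance = |a·x₀ + b·y₀ + c·z₀ - d| / √(a² + b² + c²)
  = |2·7 + 1·9 + 0·(-1) - (-1)| / √(2² + 1² + 0²)
  = |14 + 9 + 0 + 1| / √(4 + 1 + 0)
  = |24| / √5
  = 24 / 2.236
  ≈ 10.73

10.73
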